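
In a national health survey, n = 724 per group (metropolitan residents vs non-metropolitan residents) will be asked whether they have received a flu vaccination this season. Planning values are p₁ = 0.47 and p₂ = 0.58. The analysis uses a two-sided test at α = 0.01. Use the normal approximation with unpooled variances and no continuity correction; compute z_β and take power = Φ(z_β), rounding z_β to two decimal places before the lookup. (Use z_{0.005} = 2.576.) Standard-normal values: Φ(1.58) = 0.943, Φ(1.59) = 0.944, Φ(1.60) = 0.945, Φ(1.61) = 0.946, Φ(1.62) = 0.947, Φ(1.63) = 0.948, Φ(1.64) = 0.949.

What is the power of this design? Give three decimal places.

z_β = |p₁−p₂|·√(n/[p₁q₁+p₂q₂]) − z_{α/2}
    = 0.11 · √(724/0.4927) − 2.576
    = 0.11 · 38.3335 − 2.576
    = 4.2167 − 2.576 = 1.6407 → 1.64
Power = Φ(1.64) = 0.949.

Power ≈ 0.949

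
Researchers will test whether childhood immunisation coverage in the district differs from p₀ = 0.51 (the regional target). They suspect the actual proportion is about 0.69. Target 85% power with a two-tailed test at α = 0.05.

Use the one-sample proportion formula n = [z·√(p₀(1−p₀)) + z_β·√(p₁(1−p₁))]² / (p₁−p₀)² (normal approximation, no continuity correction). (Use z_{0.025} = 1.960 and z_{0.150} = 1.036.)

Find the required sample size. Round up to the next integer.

n = 66

n = [z_{α/2}·√(p₀q₀) + z_β·√(p₁q₁)]² / (p₁ − p₀)²
  = [1.960·√(0.51·0.49) + 1.036·√(0.69·0.31)]² / (0.18)²
  = [1.960·0.4999 + 1.036·0.4625]² / 0.0324
  = [1.4589]² / 0.0324
  = 65.70
Round up → n = 66.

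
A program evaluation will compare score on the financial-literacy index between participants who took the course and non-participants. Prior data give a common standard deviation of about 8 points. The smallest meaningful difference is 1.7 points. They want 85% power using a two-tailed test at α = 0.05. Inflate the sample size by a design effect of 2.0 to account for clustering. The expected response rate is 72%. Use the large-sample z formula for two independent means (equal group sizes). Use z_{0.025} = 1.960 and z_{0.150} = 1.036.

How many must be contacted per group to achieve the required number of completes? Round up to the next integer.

n = 1105 per group

n = (z_{α/2} + z_β)² · (σ₁² + σ₂²) / δ²
  = (1.960 + 1.036)² · (2·8² = 128) / 1.7²
  = 8.9760 · 128 / 2.89
  = 397.55
Design effect: 2.0 × 397.55 = 795.11.
Adjust for 72% response: 795.11 / 0.72 = 1104.32.
Round up → n = 1105 per group.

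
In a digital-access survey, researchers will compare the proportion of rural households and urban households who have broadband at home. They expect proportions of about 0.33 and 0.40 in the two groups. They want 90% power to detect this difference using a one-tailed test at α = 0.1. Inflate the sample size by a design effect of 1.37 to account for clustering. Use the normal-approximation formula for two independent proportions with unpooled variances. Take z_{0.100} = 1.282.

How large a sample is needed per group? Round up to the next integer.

n = 848 per group

n = (z_α + z_β)² · [p₁(1−p₁) + p₂(1−p₂)] / (p₁ − p₂)²
  = (1.282 + 1.282)² · (0.33·0.67 + 0.40·0.60) / (-0.07)²
  = (2.564)² · (0.2211 + 0.2400) / 0.0049
  = 6.5741 · 0.4611 / 0.0049
  = 618.64
Design effect: 1.37 × 618.64 = 847.53.
Round up → n = 848 per group.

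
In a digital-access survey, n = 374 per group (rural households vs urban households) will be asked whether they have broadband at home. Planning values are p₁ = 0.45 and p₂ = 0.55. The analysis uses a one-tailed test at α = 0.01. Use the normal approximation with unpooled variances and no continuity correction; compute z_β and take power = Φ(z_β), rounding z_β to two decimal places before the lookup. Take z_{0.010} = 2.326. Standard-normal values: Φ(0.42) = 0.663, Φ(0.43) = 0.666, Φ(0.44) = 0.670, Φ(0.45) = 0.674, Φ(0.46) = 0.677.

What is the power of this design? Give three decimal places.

z_β = |p₁−p₂|·√(n/[p₁q₁+p₂q₂]) − z_α
    = 0.10 · √(374/0.4950) − 2.326
    = 0.10 · 27.4874 − 2.326
    = 2.7487 − 2.326 = 0.4227 → 0.42
Power = Φ(0.42) = 0.663.

Power ≈ 0.663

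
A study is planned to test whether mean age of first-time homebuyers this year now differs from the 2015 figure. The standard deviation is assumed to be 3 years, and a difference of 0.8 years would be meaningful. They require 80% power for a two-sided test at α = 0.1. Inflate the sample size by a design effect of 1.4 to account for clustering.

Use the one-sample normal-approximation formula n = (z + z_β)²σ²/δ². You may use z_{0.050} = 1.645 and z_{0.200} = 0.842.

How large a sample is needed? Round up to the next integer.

n = 122

n = (z_{α/2} + z_β)² · σ² / δ²
  = (1.645 + 0.842)² · 3² / 0.8²
  = 6.1852 · 9 / 0.64
  = 86.98
Design effect: 1.4 × 86.98 = 121.77.
Round up → n = 122.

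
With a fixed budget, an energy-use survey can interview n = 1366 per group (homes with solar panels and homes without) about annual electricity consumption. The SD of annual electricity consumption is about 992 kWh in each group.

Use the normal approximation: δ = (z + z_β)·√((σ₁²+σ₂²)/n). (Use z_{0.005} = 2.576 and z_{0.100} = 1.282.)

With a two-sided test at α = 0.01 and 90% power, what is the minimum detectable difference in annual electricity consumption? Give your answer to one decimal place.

δ = (z_{α/2} + z_β) · √((σ₁²+σ₂²)/n)
  = (2.576 + 1.282) · √(1968128/1366)
  = 3.858 · √1440.8
  = 3.858 · 37.9578
  = 146.4413

Minimum detectable difference ≈ 146.4 kWh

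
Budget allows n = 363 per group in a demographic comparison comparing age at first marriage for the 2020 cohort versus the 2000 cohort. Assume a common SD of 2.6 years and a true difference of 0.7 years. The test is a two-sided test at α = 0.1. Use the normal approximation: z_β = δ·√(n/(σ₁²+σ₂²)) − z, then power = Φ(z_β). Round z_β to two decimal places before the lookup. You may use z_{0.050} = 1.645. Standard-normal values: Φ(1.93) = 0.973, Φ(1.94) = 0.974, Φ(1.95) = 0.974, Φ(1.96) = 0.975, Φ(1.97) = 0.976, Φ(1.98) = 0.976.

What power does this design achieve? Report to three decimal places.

Power ≈ 0.976

z_β = δ·√(n/(σ₁²+σ₂²)) − z_{α/2}
    = 0.7 · √(363/13.52) − 1.645
    = 0.7 · 5.18161 − 1.645
    = 3.6271 − 1.645 = 1.9821 → 1.98
Power = Φ(1.98) = 0.976.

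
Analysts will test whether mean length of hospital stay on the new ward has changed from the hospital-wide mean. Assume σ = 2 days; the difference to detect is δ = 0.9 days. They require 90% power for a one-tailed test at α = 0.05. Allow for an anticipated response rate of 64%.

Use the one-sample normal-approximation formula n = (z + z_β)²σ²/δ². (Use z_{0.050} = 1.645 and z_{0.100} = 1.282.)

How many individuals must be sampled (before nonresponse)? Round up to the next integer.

n = (z_α + z_β)² · σ² / δ²
  = (1.645 + 1.282)² · 2² / 0.9²
  = 8.5673 · 4 / 0.81
  = 42.31
Adjust for 64% response: 42.31 / 0.64 = 66.11.
Round up → n = 67.

n = 67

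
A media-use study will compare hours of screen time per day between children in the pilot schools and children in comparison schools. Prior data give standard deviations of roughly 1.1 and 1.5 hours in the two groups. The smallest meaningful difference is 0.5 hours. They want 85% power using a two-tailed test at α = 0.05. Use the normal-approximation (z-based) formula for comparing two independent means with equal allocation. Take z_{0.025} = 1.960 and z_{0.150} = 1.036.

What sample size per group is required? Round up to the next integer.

n = 125 per group

n = (z_{α/2} + z_β)² · (σ₁² + σ₂²) / δ²
  = (1.960 + 1.036)² · (1.1² + 1.5² = 3.46) / 0.5²
  = 8.9760 · 3.46 / 0.25
  = 124.23
Round up → n = 125 per group.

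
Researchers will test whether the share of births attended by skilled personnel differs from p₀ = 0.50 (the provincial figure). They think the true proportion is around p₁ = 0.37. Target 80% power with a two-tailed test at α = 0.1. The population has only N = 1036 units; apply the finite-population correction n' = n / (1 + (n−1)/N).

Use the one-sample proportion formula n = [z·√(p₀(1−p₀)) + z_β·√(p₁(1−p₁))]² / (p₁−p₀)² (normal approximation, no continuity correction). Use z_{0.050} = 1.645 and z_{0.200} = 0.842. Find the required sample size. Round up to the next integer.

n = 83

n = [z_{α/2}·√(p₀q₀) + z_β·√(p₁q₁)]² / (p₁ − p₀)²
  = [1.645·√(0.50·0.50) + 0.842·√(0.37·0.63)]² / (-0.13)²
  = [1.645·0.5000 + 0.842·0.4828]² / 0.0169
  = [1.2290]² / 0.0169
  = 89.38
Finite-population correction (N = 1036): 89.38 / (1 + (89.38 − 1)/1036) = 82.35.
Round up → n = 83.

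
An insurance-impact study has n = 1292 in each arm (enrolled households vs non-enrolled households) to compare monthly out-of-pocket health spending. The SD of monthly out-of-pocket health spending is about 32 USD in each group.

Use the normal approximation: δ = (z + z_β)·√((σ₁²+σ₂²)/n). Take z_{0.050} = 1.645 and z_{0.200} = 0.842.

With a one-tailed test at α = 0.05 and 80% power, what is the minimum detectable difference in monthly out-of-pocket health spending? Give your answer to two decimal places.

δ = (z_α + z_β) · √((σ₁²+σ₂²)/n)
  = (1.645 + 0.842) · √(2048/1292)
  = 2.487 · √1.5851
  = 2.487 · 1.2590
  = 3.1312

Minimum detectable difference ≈ 3.13 USD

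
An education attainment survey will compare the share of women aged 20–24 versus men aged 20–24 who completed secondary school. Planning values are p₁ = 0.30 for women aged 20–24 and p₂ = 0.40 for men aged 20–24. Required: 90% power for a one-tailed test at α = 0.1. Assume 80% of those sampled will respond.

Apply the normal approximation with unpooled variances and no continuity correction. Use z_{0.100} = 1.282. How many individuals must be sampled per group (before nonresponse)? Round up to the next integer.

n = (z_α + z_β)² · [p₁(1−p₁) + p₂(1−p₂)] / (p₁ − p₂)²
  = (1.282 + 1.282)² · (0.30·0.70 + 0.40·0.60) / (-0.10)²
  = (2.564)² · (0.2100 + 0.2400) / 0.0100
  = 6.5741 · 0.4500 / 0.0100
  = 295.83
Adjust for 80% response: 295.83 / 0.80 = 369.79.
Round up → n = 370 per group.

n = 370 per group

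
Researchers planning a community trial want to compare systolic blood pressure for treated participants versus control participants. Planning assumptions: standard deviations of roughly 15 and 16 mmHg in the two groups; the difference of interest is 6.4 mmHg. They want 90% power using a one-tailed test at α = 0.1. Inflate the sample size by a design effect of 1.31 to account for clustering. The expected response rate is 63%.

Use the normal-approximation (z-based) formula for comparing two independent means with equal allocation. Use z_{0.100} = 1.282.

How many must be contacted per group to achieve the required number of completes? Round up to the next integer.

n = (z_α + z_β)² · (σ₁² + σ₂²) / δ²
  = (1.282 + 1.282)² · (15² + 16² = 481) / 6.4²
  = 6.5741 · 481 / 40.96
  = 77.20
Design effect: 1.31 × 77.20 = 101.13.
Adjust for 63% response: 101.13 / 0.63 = 160.53.
Round up → n = 161 per group.

n = 161 per group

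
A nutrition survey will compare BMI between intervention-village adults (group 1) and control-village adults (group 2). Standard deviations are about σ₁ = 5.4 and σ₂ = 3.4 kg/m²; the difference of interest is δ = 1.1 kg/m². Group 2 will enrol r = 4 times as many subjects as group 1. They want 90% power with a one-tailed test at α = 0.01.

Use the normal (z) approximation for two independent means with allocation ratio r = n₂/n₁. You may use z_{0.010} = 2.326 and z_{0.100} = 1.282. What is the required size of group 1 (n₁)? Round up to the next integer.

n₁ = (z_α + z_β)² · (σ₁² + σ₂²/r) / δ²
   = (2.326 + 1.282)² · (5.4² + 3.4²/4) / 1.1²
   = 13.0177 · (29.16 + 2.89) / 1.21
   = 13.0177 · 32.05 / 1.21
   = 344.81
Round up → n₁ = 345; n₂ = r·n₁ = 4 × 345 = 1380.

n₁ = 345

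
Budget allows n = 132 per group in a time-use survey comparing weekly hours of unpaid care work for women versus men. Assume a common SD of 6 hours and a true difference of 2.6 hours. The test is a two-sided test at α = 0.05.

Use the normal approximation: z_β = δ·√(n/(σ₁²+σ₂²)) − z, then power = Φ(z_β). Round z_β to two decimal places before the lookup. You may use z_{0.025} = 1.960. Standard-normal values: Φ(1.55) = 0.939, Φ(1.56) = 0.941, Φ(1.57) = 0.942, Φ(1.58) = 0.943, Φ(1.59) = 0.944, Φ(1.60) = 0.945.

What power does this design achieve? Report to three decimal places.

Power ≈ 0.941

z_β = δ·√(n/(σ₁²+σ₂²)) − z_{α/2}
    = 2.6 · √(132/72) − 1.960
    = 2.6 · 1.35401 − 1.960
    = 3.5204 − 1.960 = 1.5604 → 1.56
Power = Φ(1.56) = 0.941.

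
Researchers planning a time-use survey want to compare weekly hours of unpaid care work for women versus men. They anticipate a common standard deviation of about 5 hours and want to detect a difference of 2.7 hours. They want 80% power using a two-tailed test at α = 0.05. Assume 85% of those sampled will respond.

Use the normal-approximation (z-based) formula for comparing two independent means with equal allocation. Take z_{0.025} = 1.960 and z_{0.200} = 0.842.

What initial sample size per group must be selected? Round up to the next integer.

n = (z_{α/2} + z_β)² · (σ₁² + σ₂²) / δ²
  = (1.960 + 0.842)² · (2·5² = 50) / 2.7²
  = 7.8512 · 50 / 7.29
  = 53.85
Adjust for 85% response: 53.85 / 0.85 = 63.35.
Round up → n = 64 per group.

n = 64 per group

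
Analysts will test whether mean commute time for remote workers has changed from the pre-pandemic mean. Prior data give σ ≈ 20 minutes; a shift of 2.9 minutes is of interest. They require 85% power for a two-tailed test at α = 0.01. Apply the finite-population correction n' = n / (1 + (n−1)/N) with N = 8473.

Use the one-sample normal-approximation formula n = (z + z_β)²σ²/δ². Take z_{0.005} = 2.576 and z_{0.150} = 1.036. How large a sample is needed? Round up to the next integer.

n = (z_{α/2} + z_β)² · σ² / δ²
  = (2.576 + 1.036)² · 20² / 2.9²
  = 13.0465 · 400 / 8.41
  = 620.53
Finite-population correction (N = 8473): 620.53 / (1 + (620.53 − 1)/8473) = 578.25.
Round up → n = 579.

n = 579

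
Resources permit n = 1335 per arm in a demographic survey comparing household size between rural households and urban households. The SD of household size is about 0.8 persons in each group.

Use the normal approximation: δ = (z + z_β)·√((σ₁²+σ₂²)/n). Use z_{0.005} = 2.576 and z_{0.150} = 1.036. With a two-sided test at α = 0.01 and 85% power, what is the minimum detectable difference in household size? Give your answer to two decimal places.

Minimum detectable difference ≈ 0.11 persons

δ = (z_{α/2} + z_β) · √((σ₁²+σ₂²)/n)
  = (2.576 + 1.036) · √(1.28/1335)
  = 3.612 · √0.00096
  = 3.612 · 0.0310
  = 0.1118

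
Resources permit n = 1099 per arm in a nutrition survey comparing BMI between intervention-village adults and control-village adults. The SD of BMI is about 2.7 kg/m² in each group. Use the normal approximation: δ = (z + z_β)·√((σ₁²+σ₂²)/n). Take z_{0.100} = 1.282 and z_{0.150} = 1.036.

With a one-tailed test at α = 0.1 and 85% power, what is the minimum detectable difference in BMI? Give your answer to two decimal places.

δ = (z_α + z_β) · √((σ₁²+σ₂²)/n)
  = (1.282 + 1.036) · √(14.58/1099)
  = 2.318 · √0.01327
  = 2.318 · 0.1152
  = 0.2670

Minimum detectable difference ≈ 0.27 kg/m²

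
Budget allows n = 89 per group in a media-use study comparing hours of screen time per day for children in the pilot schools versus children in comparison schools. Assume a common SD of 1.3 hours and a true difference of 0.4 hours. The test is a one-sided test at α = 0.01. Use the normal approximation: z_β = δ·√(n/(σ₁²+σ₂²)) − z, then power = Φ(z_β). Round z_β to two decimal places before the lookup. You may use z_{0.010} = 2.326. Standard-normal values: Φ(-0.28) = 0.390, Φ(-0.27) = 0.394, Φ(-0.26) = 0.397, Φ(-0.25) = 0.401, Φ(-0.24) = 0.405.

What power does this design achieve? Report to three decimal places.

z_β = δ·√(n/(σ₁²+σ₂²)) − z_α
    = 0.4 · √(89/3.38) − 2.326
    = 0.4 · 5.13141 − 2.326
    = 2.0526 − 2.326 = -0.2734 → -0.27
Power = Φ(-0.27) = 0.394.

Power ≈ 0.394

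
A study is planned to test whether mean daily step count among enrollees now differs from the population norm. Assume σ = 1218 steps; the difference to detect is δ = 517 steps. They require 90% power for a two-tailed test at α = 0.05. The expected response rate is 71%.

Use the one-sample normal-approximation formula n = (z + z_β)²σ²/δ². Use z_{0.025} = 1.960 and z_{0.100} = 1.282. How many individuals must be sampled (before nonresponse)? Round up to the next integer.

n = (z_{α/2} + z_β)² · σ² / δ²
  = (1.960 + 1.282)² · 1218² / 517²
  = 10.5106 · 1483524 / 267289
  = 58.34
Adjust for 71% response: 58.34 / 0.71 = 82.16.
Round up → n = 83.

n = 83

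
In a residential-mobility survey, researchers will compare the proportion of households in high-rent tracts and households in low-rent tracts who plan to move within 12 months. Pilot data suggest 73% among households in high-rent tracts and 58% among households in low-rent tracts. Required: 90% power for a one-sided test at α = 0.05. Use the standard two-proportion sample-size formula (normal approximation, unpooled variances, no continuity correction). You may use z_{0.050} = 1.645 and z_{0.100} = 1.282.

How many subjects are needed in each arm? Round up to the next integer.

n = 168 per group

n = (z_α + z_β)² · [p₁(1−p₁) + p₂(1−p₂)] / (p₁ − p₂)²
  = (1.645 + 1.282)² · (0.73·0.27 + 0.58·0.42) / (0.15)²
  = (2.927)² · (0.1971 + 0.2436) / 0.0225
  = 8.5673 · 0.4407 / 0.0225
  = 167.81
Round up → n = 168 per group.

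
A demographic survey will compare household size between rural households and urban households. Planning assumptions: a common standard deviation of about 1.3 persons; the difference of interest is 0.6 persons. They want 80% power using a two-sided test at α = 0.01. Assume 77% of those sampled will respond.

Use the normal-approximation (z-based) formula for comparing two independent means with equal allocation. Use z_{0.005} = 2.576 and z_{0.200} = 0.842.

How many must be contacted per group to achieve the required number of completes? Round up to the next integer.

n = (z_{α/2} + z_β)² · (σ₁² + σ₂²) / δ²
  = (2.576 + 0.842)² · (2·1.3² = 3.38) / 0.6²
  = 11.6827 · 3.38 / 0.36
  = 109.69
Adjust for 77% response: 109.69 / 0.77 = 142.45.
Round up → n = 143 per group.

n = 143 per group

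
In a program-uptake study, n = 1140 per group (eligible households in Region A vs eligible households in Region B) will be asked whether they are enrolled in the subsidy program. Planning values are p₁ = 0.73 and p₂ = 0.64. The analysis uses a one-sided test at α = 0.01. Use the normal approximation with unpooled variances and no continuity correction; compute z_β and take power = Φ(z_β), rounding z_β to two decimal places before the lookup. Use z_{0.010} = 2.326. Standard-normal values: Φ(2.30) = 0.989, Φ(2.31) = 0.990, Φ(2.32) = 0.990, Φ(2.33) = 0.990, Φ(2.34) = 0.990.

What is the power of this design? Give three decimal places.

z_β = |p₁−p₂|·√(n/[p₁q₁+p₂q₂]) − z_α
    = 0.09 · √(1140/0.4275) − 2.326
    = 0.09 · 51.6398 − 2.326
    = 4.6476 − 2.326 = 2.3216 → 2.32
Power = Φ(2.32) = 0.990.

Power ≈ 0.990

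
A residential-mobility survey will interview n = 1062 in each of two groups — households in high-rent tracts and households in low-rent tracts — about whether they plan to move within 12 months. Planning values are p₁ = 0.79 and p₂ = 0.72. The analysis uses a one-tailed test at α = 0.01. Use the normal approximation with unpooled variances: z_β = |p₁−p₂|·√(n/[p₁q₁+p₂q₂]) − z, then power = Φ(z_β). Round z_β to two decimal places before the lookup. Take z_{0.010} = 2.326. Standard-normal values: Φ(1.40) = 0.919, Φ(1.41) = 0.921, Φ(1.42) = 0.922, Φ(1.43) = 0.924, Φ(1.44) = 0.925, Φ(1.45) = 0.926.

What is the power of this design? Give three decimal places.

Power ≈ 0.925

z_β = |p₁−p₂|·√(n/[p₁q₁+p₂q₂]) − z_α
    = 0.07 · √(1062/0.3675) − 2.326
    = 0.07 · 53.7568 − 2.326
    = 3.7630 − 2.326 = 1.4370 → 1.44
Power = Φ(1.44) = 0.925.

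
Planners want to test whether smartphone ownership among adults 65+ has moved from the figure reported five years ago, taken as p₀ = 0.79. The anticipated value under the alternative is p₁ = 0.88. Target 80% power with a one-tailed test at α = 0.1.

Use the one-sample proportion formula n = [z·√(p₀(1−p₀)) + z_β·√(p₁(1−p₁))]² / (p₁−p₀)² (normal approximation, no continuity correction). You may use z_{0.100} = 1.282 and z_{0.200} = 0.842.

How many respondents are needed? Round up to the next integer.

n = 79

n = [z_α·√(p₀q₀) + z_β·√(p₁q₁)]² / (p₁ − p₀)²
  = [1.282·√(0.79·0.21) + 0.842·√(0.88·0.12)]² / (0.09)²
  = [1.282·0.4073 + 0.842·0.3250]² / 0.0081
  = [0.7958]² / 0.0081
  = 78.18
Round up → n = 79.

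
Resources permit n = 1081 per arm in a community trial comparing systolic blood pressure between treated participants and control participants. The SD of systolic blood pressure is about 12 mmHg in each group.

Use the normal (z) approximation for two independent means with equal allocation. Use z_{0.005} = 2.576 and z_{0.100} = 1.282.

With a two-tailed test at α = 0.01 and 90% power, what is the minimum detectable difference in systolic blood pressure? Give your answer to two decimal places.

δ = (z_{α/2} + z_β) · √((σ₁²+σ₂²)/n)
  = (2.576 + 1.282) · √(288/1081)
  = 3.858 · √0.26642
  = 3.858 · 0.5162
  = 1.9913

Minimum detectable difference ≈ 1.99 mmHg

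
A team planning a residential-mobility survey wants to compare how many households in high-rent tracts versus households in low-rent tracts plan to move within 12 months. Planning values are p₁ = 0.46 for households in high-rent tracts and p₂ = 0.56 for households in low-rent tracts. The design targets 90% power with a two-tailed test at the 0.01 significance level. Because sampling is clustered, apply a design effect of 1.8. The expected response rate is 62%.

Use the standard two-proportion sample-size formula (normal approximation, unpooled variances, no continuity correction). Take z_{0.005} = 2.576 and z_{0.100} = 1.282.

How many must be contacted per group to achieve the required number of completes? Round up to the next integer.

n = 2139 per group

n = (z_{α/2} + z_β)² · [p₁(1−p₁) + p₂(1−p₂)] / (p₁ − p₂)²
  = (2.576 + 1.282)² · (0.46·0.54 + 0.56·0.44) / (-0.10)²
  = (3.858)² · (0.2484 + 0.2464) / 0.0100
  = 14.8842 · 0.4948 / 0.0100
  = 736.47
Design effect: 1.8 × 736.47 = 1325.64.
Adjust for 62% response: 1325.64 / 0.62 = 2138.13.
Round up → n = 2139 per group.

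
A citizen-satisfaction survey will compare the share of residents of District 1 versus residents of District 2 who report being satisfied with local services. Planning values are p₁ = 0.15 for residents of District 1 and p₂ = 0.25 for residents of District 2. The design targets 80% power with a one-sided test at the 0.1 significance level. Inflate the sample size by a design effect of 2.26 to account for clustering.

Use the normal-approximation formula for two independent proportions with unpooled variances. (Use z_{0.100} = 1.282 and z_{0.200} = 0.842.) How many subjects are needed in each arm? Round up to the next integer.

n = (z_α + z_β)² · [p₁(1−p₁) + p₂(1−p₂)] / (p₁ − p₂)²
  = (1.282 + 0.842)² · (0.15·0.85 + 0.25·0.75) / (-0.10)²
  = (2.124)² · (0.1275 + 0.1875) / 0.0100
  = 4.5114 · 0.3150 / 0.0100
  = 142.11
Design effect: 2.26 × 142.11 = 321.16.
Round up → n = 322 per group.

n = 322 per group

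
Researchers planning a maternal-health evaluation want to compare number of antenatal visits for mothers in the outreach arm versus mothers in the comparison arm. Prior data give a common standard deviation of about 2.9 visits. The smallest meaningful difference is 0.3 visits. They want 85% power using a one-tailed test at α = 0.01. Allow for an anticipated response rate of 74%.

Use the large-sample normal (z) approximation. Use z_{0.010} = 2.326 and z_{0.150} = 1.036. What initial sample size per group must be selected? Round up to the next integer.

n = 2855 per group

n = (z_α + z_β)² · (σ₁² + σ₂²) / δ²
  = (2.326 + 1.036)² · (2·2.9² = 16.82) / 0.3²
  = 11.3030 · 16.82 / 0.09
  = 2112.41
Adjust for 74% response: 2112.41 / 0.74 = 2854.61.
Round up → n = 2855 per group.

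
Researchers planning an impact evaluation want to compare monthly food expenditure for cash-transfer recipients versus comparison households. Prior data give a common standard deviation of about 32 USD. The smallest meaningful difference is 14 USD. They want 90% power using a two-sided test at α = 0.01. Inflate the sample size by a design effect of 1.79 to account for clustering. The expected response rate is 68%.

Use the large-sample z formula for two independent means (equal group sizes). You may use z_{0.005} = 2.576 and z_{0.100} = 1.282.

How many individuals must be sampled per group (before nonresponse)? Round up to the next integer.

n = 410 per group

n = (z_{α/2} + z_β)² · (σ₁² + σ₂²) / δ²
  = (2.576 + 1.282)² · (2·32² = 2048) / 14²
  = 14.8842 · 2048 / 196
  = 155.52
Design effect: 1.79 × 155.52 = 278.39.
Adjust for 68% response: 278.39 / 0.68 = 409.39.
Round up → n = 410 per group.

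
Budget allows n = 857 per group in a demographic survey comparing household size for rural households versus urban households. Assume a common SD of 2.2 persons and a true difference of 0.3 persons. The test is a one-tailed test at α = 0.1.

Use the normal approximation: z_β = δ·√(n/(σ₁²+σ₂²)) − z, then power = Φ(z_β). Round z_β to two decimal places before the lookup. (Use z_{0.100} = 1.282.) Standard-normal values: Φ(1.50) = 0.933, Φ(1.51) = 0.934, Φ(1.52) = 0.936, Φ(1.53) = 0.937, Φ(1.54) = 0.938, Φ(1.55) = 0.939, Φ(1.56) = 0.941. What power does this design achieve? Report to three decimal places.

Power ≈ 0.938

z_β = δ·√(n/(σ₁²+σ₂²)) − z_α
    = 0.3 · √(857/9.68) − 1.282
    = 0.3 · 9.40920 − 1.282
    = 2.8228 − 1.282 = 1.5408 → 1.54
Power = Φ(1.54) = 0.938.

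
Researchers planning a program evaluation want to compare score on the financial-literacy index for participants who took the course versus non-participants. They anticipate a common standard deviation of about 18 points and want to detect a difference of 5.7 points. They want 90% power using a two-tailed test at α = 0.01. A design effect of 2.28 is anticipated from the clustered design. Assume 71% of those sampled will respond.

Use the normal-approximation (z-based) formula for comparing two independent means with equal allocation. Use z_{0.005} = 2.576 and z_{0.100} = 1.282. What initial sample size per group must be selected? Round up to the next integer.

n = (z_{α/2} + z_β)² · (σ₁² + σ₂²) / δ²
  = (2.576 + 1.282)² · (2·18² = 648) / 5.7²
  = 14.8842 · 648 / 32.49
  = 296.86
Design effect: 2.28 × 296.86 = 676.84.
Adjust for 71% response: 676.84 / 0.71 = 953.29.
Round up → n = 954 per group.

n = 954 per group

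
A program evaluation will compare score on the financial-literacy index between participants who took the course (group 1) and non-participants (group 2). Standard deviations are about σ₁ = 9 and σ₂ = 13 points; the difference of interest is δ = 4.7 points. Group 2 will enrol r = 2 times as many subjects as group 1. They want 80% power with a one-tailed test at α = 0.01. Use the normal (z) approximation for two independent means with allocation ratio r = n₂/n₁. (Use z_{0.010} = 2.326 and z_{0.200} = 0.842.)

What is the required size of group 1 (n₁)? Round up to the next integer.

n₁ = 76

n₁ = (z_α + z_β)² · (σ₁² + σ₂²/r) / δ²
   = (2.326 + 0.842)² · (9² + 13²/2) / 4.7²
   = 10.0362 · (81 + 84.5) / 22.09
   = 10.0362 · 165.5 / 22.09
   = 75.19
Round up → n₁ = 76; n₂ = r·n₁ = 2 × 76 = 152.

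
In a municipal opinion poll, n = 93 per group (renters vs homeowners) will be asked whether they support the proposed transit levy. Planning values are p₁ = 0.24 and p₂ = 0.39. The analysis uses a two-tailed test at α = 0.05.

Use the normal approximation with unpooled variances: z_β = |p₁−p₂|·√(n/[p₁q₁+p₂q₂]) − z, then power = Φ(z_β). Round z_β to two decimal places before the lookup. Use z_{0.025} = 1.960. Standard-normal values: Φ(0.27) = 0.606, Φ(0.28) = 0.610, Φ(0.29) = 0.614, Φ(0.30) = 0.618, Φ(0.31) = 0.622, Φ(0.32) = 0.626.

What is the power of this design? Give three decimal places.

z_β = |p₁−p₂|·√(n/[p₁q₁+p₂q₂]) − z_{α/2}
    = 0.15 · √(93/0.4203) − 1.960
    = 0.15 · 14.8752 − 1.960
    = 2.2313 − 1.960 = 0.2713 → 0.27
Power = Φ(0.27) = 0.606.

Power ≈ 0.606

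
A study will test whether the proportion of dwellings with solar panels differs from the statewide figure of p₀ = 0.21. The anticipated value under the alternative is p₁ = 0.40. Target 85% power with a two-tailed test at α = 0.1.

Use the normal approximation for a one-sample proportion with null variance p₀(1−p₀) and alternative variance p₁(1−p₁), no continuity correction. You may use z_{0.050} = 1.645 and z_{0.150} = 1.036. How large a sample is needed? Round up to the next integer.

n = [z_{α/2}·√(p₀q₀) + z_β·√(p₁q₁)]² / (p₁ − p₀)²
  = [1.645·√(0.21·0.79) + 1.036·√(0.40·0.60)]² / (0.19)²
  = [1.645·0.4073 + 1.036·0.4899]² / 0.0361
  = [1.1776]² / 0.0361
  = 38.41
Round up → n = 39.

n = 39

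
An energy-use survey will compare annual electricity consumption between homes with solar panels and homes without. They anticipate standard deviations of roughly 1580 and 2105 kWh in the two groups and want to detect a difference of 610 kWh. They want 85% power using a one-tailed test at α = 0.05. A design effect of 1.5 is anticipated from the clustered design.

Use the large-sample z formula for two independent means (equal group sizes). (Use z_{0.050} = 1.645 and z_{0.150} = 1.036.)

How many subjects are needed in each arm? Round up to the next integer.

n = (z_α + z_β)² · (σ₁² + σ₂²) / δ²
  = (1.645 + 1.036)² · (1580² + 2105² = 6927425) / 610²
  = 7.1878 · 6927425 / 372100
  = 133.82
Design effect: 1.5 × 133.82 = 200.72.
Round up → n = 201 per group.

n = 201 per group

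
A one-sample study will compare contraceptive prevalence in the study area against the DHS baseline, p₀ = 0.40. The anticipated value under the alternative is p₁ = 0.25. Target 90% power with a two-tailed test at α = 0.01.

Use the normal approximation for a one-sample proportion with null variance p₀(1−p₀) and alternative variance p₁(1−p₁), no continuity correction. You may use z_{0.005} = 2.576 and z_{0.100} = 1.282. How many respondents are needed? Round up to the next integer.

n = 147

n = [z_{α/2}·√(p₀q₀) + z_β·√(p₁q₁)]² / (p₁ − p₀)²
  = [2.576·√(0.40·0.60) + 1.282·√(0.25·0.75)]² / (-0.15)²
  = [2.576·0.4899 + 1.282·0.4330]² / 0.0225
  = [1.8171]² / 0.0225
  = 146.75
Round up → n = 147.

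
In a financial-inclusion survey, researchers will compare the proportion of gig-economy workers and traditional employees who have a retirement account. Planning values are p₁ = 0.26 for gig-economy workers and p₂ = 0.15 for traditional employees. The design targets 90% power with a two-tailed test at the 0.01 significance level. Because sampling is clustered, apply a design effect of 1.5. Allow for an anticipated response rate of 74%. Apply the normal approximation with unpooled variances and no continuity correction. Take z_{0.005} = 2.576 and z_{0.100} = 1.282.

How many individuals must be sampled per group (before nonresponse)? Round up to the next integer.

n = (z_{α/2} + z_β)² · [p₁(1−p₁) + p₂(1−p₂)] / (p₁ − p₂)²
  = (2.576 + 1.282)² · (0.26·0.74 + 0.15·0.85) / (0.11)²
  = (3.858)² · (0.1924 + 0.1275) / 0.0121
  = 14.8842 · 0.3199 / 0.0121
  = 393.51
Design effect: 1.5 × 393.51 = 590.26.
Adjust for 74% response: 590.26 / 0.74 = 797.65.
Round up → n = 798 per group.

n = 798 per group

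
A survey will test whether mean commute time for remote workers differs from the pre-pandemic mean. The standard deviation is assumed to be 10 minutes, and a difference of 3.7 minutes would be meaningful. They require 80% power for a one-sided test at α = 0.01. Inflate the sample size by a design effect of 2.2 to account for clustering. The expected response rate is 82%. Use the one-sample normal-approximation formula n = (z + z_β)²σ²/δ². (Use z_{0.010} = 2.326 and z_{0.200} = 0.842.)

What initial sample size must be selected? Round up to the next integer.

n = 197

n = (z_α + z_β)² · σ² / δ²
  = (2.326 + 0.842)² · 10² / 3.7²
  = 10.0362 · 100 / 13.69
  = 73.31
Design effect: 2.2 × 73.31 = 161.28.
Adjust for 82% response: 161.28 / 0.82 = 196.69.
Round up → n = 197.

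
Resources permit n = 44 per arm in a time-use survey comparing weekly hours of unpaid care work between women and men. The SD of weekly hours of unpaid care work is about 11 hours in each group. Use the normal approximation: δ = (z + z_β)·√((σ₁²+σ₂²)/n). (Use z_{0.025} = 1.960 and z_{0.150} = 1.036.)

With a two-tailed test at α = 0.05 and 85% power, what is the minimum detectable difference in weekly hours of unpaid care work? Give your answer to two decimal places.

δ = (z_{α/2} + z_β) · √((σ₁²+σ₂²)/n)
  = (1.960 + 1.036) · √(242/44)
  = 2.996 · √5.5
  = 2.996 · 2.3452
  = 7.0262

Minimum detectable difference ≈ 7.03 hours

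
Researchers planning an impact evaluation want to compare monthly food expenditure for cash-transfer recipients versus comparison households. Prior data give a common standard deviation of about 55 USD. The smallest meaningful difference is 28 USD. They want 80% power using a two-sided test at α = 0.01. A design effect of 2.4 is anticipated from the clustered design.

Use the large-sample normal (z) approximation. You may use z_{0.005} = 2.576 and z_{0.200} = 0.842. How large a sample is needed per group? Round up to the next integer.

n = (z_{α/2} + z_β)² · (σ₁² + σ₂²) / δ²
  = (2.576 + 0.842)² · (2·55² = 6050) / 28²
  = 11.6827 · 6050 / 784
  = 90.15
Design effect: 2.4 × 90.15 = 216.37.
Round up → n = 217 per group.

n = 217 per group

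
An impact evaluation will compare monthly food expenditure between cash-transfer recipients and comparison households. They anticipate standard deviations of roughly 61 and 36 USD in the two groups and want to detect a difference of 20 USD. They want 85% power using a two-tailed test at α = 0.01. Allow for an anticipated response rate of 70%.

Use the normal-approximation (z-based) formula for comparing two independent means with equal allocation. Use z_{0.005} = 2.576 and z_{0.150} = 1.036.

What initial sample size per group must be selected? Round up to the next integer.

n = 234 per group

n = (z_{α/2} + z_β)² · (σ₁² + σ₂²) / δ²
  = (2.576 + 1.036)² · (61² + 36² = 5017) / 20²
  = 13.0465 · 5017 / 400
  = 163.64
Adjust for 70% response: 163.64 / 0.70 = 233.77.
Round up → n = 234 per group.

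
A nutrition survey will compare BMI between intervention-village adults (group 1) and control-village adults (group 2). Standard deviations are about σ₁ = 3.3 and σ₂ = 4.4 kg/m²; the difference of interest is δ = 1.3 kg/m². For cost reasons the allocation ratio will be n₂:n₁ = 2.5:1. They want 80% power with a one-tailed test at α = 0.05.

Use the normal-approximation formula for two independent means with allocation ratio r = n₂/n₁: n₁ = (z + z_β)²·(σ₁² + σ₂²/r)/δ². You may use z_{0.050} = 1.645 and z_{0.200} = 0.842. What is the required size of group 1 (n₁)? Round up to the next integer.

n₁ = (z_α + z_β)² · (σ₁² + σ₂²/r) / δ²
   = (1.645 + 0.842)² · (3.3² + 4.4²/2.5) / 1.3²
   = 6.1852 · (10.89 + 7.744) / 1.69
   = 6.1852 · 18.634 / 1.69
   = 68.20
Round up → n₁ = 69; n₂ = r·n₁ = 2.5 × 69 = 173.

n₁ = 69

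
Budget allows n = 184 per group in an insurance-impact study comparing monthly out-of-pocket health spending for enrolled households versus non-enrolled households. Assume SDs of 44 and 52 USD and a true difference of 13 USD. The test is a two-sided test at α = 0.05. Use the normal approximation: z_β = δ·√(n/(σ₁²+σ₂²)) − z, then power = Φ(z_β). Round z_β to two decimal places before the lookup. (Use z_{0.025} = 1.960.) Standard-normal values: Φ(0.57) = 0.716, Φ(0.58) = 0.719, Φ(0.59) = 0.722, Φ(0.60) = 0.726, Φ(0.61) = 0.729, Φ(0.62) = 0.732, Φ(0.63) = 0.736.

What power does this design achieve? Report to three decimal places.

Power ≈ 0.736

z_β = δ·√(n/(σ₁²+σ₂²)) − z_{α/2}
    = 13 · √(184/4640) − 1.960
    = 13 · 0.19914 − 1.960
    = 2.5888 − 1.960 = 0.6288 → 0.63
Power = Φ(0.63) = 0.736.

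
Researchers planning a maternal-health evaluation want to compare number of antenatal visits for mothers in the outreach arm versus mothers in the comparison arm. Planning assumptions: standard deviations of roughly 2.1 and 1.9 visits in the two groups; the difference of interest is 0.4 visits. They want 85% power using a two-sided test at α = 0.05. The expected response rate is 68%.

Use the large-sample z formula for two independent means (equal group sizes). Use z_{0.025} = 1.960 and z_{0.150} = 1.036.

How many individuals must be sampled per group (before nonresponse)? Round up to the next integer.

n = (z_{α/2} + z_β)² · (σ₁² + σ₂²) / δ²
  = (1.960 + 1.036)² · (2.1² + 1.9² = 8.02) / 0.4²
  = 8.9760 · 8.02 / 0.16
  = 449.92
Adjust for 68% response: 449.92 / 0.68 = 661.65.
Round up → n = 662 per group.

n = 662 per group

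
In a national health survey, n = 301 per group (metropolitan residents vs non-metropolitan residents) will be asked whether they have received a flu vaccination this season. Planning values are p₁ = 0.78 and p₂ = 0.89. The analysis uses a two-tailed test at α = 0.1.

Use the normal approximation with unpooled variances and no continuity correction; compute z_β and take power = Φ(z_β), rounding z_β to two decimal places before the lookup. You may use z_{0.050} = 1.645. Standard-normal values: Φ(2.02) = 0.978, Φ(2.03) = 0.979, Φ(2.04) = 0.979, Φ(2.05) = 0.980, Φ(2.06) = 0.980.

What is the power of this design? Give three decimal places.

z_β = |p₁−p₂|·√(n/[p₁q₁+p₂q₂]) − z_{α/2}
    = 0.11 · √(301/0.2695) − 1.645
    = 0.11 · 33.4198 − 1.645
    = 3.6762 − 1.645 = 2.0312 → 2.03
Power = Φ(2.03) = 0.979.

Power ≈ 0.979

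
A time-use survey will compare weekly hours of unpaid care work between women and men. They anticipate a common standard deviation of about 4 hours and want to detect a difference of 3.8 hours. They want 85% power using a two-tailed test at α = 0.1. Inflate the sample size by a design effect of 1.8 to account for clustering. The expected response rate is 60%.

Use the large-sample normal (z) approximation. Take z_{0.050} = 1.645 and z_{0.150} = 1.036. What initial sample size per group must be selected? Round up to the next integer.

n = 48 per group

n = (z_{α/2} + z_β)² · (σ₁² + σ₂²) / δ²
  = (1.645 + 1.036)² · (2·4² = 32) / 3.8²
  = 7.1878 · 32 / 14.44
  = 15.93
Design effect: 1.8 × 15.93 = 28.67.
Adjust for 60% response: 28.67 / 0.60 = 47.79.
Round up → n = 48 per group.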